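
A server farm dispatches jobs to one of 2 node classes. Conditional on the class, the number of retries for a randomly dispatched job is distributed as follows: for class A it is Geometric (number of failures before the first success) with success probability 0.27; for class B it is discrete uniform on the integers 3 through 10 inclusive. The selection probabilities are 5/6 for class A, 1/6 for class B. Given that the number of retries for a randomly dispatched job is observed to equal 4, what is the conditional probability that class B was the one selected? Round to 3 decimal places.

Likelihoods P(X=4 | ·): A: 0.0766753; B: 0.125.
Posterior ∝ prior × likelihood. Numerator for B: 0.166667·0.125 = 0.0208333.
Normalizing constant: 0.833333·0.0766753 + 0.166667·0.125 = 0.0847294.
P(B | observation) = 0.0208333 / 0.0847294 = 0.245881.

0.246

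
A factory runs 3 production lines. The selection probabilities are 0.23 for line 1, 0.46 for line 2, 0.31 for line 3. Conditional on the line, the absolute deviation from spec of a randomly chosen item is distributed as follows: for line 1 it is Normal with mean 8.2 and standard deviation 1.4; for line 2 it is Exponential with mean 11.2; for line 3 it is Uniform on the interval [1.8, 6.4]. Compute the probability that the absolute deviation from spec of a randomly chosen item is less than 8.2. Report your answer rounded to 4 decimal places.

Conditional on each line, P(X < 8.2): 1: 0.5; 2: 0.519123; 3: 1.
By total probability, P(X < 8.2) = 0.23·0.5 + 0.46·0.519123 + 0.31·1 = 0.663796.

0.6638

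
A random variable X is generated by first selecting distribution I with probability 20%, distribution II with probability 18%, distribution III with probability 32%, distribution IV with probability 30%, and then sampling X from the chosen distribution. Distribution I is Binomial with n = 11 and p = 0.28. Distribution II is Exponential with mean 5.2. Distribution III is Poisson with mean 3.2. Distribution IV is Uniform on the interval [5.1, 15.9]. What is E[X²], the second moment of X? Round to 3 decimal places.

For each component E[X²] = Var + (mean)², giving I: 11.704; II: 54.08; III: 13.44; IV: 119.97.
Overall E[X²] = 0.2·11.704 + 0.18·54.08 + 0.32·13.44 + 0.3·119.97 = 52.367.

52.367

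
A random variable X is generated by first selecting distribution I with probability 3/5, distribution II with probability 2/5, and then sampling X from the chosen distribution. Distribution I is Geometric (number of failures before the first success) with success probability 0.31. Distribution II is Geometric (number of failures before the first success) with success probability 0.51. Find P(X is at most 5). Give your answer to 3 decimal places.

Conditional on each component, P(X ≤ 5): I: 0.892082; II: 0.986159.
By total probability, P(X ≤ 5) = 0.6·0.892082 + 0.4·0.986159 = 0.929713.

0.930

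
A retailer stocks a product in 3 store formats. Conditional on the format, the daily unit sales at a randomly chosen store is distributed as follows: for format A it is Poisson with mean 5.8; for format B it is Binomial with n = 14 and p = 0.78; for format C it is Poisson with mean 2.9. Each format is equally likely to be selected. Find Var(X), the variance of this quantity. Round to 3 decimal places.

Per component, A: μ=5.8, E[X²]=39.44; B: μ=10.92, E[X²]=121.649; C: μ=2.9, E[X²]=11.31.
E[X] = 0.333333·5.8 + 0.333333·10.92 + 0.333333·2.9 = 6.54.
E[X²] = 0.333333·39.44 + 0.333333·121.649 + 0.333333·11.31 = 57.4663.
Var(X) = E[X²] − (E[X])² = 57.4663 − 42.7716 = 14.6947.

14.695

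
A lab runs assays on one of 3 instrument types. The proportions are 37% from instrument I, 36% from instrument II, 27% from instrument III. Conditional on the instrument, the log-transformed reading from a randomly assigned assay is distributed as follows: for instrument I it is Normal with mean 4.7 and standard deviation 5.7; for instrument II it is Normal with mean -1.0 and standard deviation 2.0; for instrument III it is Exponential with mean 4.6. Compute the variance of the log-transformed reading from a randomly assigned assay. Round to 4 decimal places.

26.5514

Per component, I: μ=4.7, E[X²]=54.58; II: μ=-1, E[X²]=5; III: μ=4.6, E[X²]=42.32.
E[X] = 0.37·4.7 + 0.36·-1 + 0.27·4.6 = 2.621.
E[X²] = 0.37·54.58 + 0.36·5 + 0.27·42.32 = 33.421.
Var(X) = E[X²] − (E[X])² = 33.421 − 6.86964 = 26.5514.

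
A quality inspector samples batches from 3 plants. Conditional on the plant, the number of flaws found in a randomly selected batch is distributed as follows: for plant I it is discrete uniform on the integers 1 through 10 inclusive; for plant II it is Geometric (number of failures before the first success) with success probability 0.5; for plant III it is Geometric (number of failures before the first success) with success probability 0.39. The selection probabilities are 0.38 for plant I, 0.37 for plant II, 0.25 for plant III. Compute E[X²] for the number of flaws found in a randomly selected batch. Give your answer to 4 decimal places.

For each component E[X²] = Var + (mean)², giving I: 38.5; II: 3; III: 6.45694.
Overall E[X²] = 0.38·38.5 + 0.37·3 + 0.25·6.45694 = 17.3542.

17.3542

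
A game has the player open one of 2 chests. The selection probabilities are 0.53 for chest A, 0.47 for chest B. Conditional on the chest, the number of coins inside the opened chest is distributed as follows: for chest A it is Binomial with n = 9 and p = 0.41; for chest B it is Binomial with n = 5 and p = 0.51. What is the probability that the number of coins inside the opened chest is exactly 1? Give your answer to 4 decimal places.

Conditional on each chest, P(X = 1): A: 0.0541804; B: 0.147002.
By total probability, P(X = 1) = 0.53·0.0541804 + 0.47·0.147002 = 0.0978068.

0.0978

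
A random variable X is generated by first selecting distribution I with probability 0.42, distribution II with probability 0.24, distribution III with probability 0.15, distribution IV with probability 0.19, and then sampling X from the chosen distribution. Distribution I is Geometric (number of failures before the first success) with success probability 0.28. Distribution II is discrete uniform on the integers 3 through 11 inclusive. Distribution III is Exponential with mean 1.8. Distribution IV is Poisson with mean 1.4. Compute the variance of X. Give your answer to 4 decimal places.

Per component, I: μ=2.57143, E[X²]=15.7959; II: μ=7, E[X²]=55.6667; III: μ=1.8, E[X²]=6.48; IV: μ=1.4, E[X²]=3.36.
E[X] = 0.42·2.57143 + 0.24·7 + 0.15·1.8 + 0.19·1.4 = 3.296.
E[X²] = 0.42·15.7959 + 0.24·55.6667 + 0.15·6.48 + 0.19·3.36 = 21.6047.
Var(X) = E[X²] − (E[X])² = 21.6047 − 10.8636 = 10.7411.

10.7411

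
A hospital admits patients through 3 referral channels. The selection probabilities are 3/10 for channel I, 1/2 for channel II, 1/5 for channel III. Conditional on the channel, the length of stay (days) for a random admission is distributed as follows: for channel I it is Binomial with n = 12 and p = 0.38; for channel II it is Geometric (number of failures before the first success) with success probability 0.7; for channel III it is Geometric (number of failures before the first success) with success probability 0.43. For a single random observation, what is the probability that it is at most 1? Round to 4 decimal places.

0.5981

Conditional on each channel, P(X ≤ 1): I: 0.0269549; II: 0.91; III: 0.6751.
By total probability, P(X ≤ 1) = 0.3·0.0269549 + 0.5·0.91 + 0.2·0.6751 = 0.598106.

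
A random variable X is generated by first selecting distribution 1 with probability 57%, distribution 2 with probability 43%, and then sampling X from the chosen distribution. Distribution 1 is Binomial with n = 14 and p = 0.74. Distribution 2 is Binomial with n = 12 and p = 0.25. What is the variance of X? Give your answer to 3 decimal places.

15.780

Per component, 1: μ=10.36, E[X²]=110.023; 2: μ=3, E[X²]=11.25.
E[X] = 0.57·10.36 + 0.43·3 = 7.1952.
E[X²] = 0.57·110.023 + 0.43·11.25 = 67.5507.
Var(X) = E[X²] − (E[X])² = 67.5507 − 51.7709 = 15.7798.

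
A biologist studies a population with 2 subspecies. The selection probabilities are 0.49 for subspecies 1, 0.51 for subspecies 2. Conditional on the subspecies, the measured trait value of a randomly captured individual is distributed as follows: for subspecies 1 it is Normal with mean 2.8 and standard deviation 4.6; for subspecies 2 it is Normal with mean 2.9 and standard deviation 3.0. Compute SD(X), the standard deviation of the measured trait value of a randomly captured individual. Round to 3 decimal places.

3.868

Per component, 1: μ=2.8, E[X²]=29; 2: μ=2.9, E[X²]=17.41.
E[X] = 0.49·2.8 + 0.51·2.9 = 2.851.
E[X²] = 0.49·29 + 0.51·17.41 = 23.0891.
Var(X) = E[X²] − (E[X])² = 23.0891 − 8.1282 = 14.9609.
SD(X) = √14.9609 = 3.86793.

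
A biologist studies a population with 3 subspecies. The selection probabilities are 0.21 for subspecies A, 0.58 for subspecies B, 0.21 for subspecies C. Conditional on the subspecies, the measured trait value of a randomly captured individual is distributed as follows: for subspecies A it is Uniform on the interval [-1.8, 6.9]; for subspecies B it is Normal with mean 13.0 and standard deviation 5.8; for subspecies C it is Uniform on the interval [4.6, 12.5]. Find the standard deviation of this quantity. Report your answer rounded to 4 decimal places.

6.2633

Per component, A: μ=2.55, E[X²]=12.81; B: μ=13, E[X²]=202.64; C: μ=8.55, E[X²]=78.3033.
E[X] = 0.21·2.55 + 0.58·13 + 0.21·8.55 = 9.871.
E[X²] = 0.21·12.81 + 0.58·202.64 + 0.21·78.3033 = 136.665.
Var(X) = E[X²] − (E[X])² = 136.665 − 97.4366 = 39.2284.
SD(X) = √39.2284 = 6.26325.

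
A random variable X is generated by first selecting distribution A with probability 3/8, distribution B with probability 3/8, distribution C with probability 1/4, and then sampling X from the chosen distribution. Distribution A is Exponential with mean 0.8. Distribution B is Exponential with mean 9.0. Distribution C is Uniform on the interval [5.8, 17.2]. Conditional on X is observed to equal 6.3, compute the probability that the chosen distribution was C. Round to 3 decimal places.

Likelihoods f(6.3 | ·): A: 0.000475161; B: 0.0551761; C: 0.0877193.
Posterior ∝ prior × likelihood. Numerator for C: 0.25·0.0877193 = 0.0219298.
Normalizing constant: 0.375·0.000475161 + 0.375·0.0551761 + 0.25·0.0877193 = 0.0427991.
P(C | observation) = 0.0219298 / 0.0427991 = 0.51239.

0.512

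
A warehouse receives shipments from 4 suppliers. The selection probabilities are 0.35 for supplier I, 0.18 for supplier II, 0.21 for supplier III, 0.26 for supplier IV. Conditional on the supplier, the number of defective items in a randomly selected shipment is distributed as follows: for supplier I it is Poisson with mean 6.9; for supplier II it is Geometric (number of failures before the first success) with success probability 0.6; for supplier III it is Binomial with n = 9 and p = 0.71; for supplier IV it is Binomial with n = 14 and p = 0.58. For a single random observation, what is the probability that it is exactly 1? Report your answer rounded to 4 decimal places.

Conditional on each supplier, P(X = 1): I: 0.00695372; II: 0.24; III: 0.000319657; IV: 0.000102754.
By total probability, P(X = 1) = 0.35·0.00695372 + 0.18·0.24 + 0.21·0.000319657 + 0.26·0.000102754 = 0.0457276.

0.0457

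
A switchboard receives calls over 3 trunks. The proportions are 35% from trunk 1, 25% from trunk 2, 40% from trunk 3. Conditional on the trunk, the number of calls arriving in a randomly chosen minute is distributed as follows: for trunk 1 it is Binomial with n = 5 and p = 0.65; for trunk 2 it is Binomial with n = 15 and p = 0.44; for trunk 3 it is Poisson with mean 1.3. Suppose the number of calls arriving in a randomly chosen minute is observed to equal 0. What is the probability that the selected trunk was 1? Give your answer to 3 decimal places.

Likelihoods P(X=0 | ·): 1: 0.00525219; 2: 0.00016704; 3: 0.272532.
Posterior ∝ prior × likelihood. Numerator for 1: 0.35·0.00525219 = 0.00183827.
Normalizing constant: 0.35·0.00525219 + 0.25·0.00016704 + 0.4·0.272532 = 0.110893.
P(1 | observation) = 0.00183827 / 0.110893 = 0.016577.

0.017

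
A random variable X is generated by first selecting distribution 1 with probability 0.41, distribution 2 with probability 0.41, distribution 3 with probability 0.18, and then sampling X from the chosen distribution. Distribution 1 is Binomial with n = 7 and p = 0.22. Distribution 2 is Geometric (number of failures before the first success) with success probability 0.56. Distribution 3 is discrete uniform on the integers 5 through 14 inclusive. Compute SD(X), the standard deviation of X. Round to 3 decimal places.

3.596

Per component, 1: μ=1.54, E[X²]=3.5728; 2: μ=0.785714, E[X²]=2.02041; 3: μ=9.5, E[X²]=98.5.
E[X] = 0.41·1.54 + 0.41·0.785714 + 0.18·9.5 = 2.66354.
E[X²] = 0.41·3.5728 + 0.41·2.02041 + 0.18·98.5 = 20.0232.
Var(X) = E[X²] − (E[X])² = 20.0232 − 7.09446 = 12.9288.
SD(X) = √12.9288 = 3.59566.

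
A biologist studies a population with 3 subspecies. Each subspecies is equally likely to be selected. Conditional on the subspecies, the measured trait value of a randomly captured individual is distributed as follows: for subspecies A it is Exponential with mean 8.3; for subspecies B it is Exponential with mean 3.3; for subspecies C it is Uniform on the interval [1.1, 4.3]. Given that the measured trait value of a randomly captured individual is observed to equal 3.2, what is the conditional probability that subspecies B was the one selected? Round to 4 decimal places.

Likelihoods f(3.2 | ·): A: 0.0819376; B: 0.114908; C: 0.3125.
Posterior ∝ prior × likelihood. Numerator for B: 0.333333·0.114908 = 0.0383028.
Normalizing constant: 0.333333·0.0819376 + 0.333333·0.114908 + 0.333333·0.3125 = 0.169782.
P(B | observation) = 0.0383028 / 0.169782 = 0.2256.

0.2256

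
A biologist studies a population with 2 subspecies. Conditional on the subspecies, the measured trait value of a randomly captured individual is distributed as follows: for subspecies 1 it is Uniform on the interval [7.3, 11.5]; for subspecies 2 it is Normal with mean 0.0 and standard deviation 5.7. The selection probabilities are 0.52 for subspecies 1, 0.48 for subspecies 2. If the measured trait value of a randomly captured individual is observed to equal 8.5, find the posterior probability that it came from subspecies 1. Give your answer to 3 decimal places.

Likelihoods f(8.5 | ·): 1: 0.238095; 2: 0.0230225.
Posterior ∝ prior × likelihood. Numerator for 1: 0.52·0.238095 = 0.12381.
Normalizing constant: 0.52·0.238095 + 0.48·0.0230225 = 0.13486.
P(1 | observation) = 0.12381 / 0.13486 = 0.918058.

0.918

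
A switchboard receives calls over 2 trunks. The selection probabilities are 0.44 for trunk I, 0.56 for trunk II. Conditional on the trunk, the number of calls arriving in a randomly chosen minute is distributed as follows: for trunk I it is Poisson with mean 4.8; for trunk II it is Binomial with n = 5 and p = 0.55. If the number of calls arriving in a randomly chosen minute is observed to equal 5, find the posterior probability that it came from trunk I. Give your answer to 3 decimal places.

0.732

Likelihoods P(X=5 | ·): I: 0.174748; II: 0.0503284.
Posterior ∝ prior × likelihood. Numerator for I: 0.44·0.174748 = 0.076889.
Normalizing constant: 0.44·0.174748 + 0.56·0.0503284 = 0.105073.
P(I | observation) = 0.076889 / 0.105073 = 0.731768.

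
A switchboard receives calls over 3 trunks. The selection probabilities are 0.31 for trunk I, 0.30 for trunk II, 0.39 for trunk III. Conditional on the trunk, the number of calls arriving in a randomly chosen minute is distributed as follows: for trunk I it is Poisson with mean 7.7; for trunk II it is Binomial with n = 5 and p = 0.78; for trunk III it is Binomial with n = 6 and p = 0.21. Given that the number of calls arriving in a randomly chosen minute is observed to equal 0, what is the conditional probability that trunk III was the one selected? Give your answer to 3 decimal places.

0.997

Likelihoods P(X=0 | ·): I: 0.000452827; II: 0.000515363; III: 0.243087.
Posterior ∝ prior × likelihood. Numerator for III: 0.39·0.243087 = 0.0948041.
Normalizing constant: 0.31·0.000452827 + 0.3·0.000515363 + 0.39·0.243087 = 0.0950991.
P(III | observation) = 0.0948041 / 0.0950991 = 0.996898.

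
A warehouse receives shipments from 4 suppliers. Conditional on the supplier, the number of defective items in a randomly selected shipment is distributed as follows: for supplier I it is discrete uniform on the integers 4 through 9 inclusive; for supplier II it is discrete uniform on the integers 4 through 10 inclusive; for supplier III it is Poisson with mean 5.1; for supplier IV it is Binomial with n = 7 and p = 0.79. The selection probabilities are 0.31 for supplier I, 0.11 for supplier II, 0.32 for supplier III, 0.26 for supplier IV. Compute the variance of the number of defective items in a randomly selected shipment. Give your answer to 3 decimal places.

3.761

Per component, I: μ=6.5, E[X²]=45.1667; II: μ=7, E[X²]=53; III: μ=5.1, E[X²]=31.11; IV: μ=5.53, E[X²]=31.7422.
E[X] = 0.31·6.5 + 0.11·7 + 0.32·5.1 + 0.26·5.53 = 5.8548.
E[X²] = 0.31·45.1667 + 0.11·53 + 0.32·31.11 + 0.26·31.7422 = 38.0398.
Var(X) = E[X²] − (E[X])² = 38.0398 − 34.2787 = 3.76116.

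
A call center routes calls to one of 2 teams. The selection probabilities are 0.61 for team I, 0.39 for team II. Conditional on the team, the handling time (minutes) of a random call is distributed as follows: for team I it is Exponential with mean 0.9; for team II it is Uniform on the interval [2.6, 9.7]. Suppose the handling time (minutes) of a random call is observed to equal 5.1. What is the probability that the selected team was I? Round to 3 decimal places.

0.041

Likelihoods f(5.1 | ·): I: 0.00384375; II: 0.140845.
Posterior ∝ prior × likelihood. Numerator for I: 0.61·0.00384375 = 0.00234469.
Normalizing constant: 0.61·0.00384375 + 0.39·0.140845 = 0.0572743.
P(I | observation) = 0.00234469 / 0.0572743 = 0.0409379.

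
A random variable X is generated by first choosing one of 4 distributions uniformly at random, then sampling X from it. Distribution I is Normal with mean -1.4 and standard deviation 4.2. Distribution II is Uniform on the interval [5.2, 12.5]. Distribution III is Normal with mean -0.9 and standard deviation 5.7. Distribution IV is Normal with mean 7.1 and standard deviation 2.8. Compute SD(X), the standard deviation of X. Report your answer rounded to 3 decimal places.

6.069

Per component, I: μ=-1.4, E[X²]=19.6; II: μ=8.85, E[X²]=82.7633; III: μ=-0.9, E[X²]=33.3; IV: μ=7.1, E[X²]=58.25.
E[X] = 0.25·-1.4 + 0.25·8.85 + 0.25·-0.9 + 0.25·7.1 = 3.4125.
E[X²] = 0.25·19.6 + 0.25·82.7633 + 0.25·33.3 + 0.25·58.25 = 48.4783.
Var(X) = E[X²] − (E[X])² = 48.4783 − 11.6452 = 36.8332.
SD(X) = √36.8332 = 6.06903.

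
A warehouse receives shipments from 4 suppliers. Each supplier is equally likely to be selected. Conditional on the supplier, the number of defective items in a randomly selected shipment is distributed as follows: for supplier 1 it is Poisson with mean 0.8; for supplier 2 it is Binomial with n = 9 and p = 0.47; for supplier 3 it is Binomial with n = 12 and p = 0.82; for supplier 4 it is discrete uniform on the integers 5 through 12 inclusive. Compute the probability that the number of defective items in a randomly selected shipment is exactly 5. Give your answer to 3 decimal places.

0.089

Conditional on each supplier, P(X = 5): 1: 0.00122697; 2: 0.228015; 3: 0.00179764; 4: 0.125.
By total probability, P(X = 5) = 0.25·0.00122697 + 0.25·0.228015 + 0.25·0.00179764 + 0.25·0.125 = 0.0890099.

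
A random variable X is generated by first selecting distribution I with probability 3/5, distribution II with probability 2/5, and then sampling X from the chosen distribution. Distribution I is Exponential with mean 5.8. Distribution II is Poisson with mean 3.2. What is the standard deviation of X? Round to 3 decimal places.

4.805

Per component, I: μ=5.8, E[X²]=67.28; II: μ=3.2, E[X²]=13.44.
E[X] = 0.6·5.8 + 0.4·3.2 = 4.76.
E[X²] = 0.6·67.28 + 0.4·13.44 = 45.744.
Var(X) = E[X²] − (E[X])² = 45.744 − 22.6576 = 23.0864.
SD(X) = √23.0864 = 4.80483.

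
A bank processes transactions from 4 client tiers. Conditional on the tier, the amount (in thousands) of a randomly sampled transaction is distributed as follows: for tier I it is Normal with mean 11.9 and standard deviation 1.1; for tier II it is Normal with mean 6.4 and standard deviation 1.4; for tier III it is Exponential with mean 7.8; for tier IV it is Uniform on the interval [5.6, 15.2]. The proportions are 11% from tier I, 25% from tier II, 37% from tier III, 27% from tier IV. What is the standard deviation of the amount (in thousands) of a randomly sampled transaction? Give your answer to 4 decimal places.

5.3598

Per component, I: μ=11.9, E[X²]=142.82; II: μ=6.4, E[X²]=42.92; III: μ=7.8, E[X²]=121.68; IV: μ=10.4, E[X²]=115.84.
E[X] = 0.11·11.9 + 0.25·6.4 + 0.37·7.8 + 0.27·10.4 = 8.603.
E[X²] = 0.11·142.82 + 0.25·42.92 + 0.37·121.68 + 0.27·115.84 = 102.739.
Var(X) = E[X²] − (E[X])² = 102.739 − 74.0116 = 28.727.
SD(X) = √28.727 = 5.35976.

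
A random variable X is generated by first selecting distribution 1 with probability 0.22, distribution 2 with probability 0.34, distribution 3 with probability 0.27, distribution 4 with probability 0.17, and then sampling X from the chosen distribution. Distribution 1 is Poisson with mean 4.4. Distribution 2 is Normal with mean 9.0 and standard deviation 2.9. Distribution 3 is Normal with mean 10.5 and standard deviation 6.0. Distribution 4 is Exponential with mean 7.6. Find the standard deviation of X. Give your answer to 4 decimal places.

Per component, 1: μ=4.4, E[X²]=23.76; 2: μ=9, E[X²]=89.41; 3: μ=10.5, E[X²]=146.25; 4: μ=7.6, E[X²]=115.52.
E[X] = 0.22·4.4 + 0.34·9 + 0.27·10.5 + 0.17·7.6 = 8.155.
E[X²] = 0.22·23.76 + 0.34·89.41 + 0.27·146.25 + 0.17·115.52 = 94.7525.
Var(X) = E[X²] − (E[X])² = 94.7525 − 66.504 = 28.2485.
SD(X) = √28.2485 = 5.31493.

5.3149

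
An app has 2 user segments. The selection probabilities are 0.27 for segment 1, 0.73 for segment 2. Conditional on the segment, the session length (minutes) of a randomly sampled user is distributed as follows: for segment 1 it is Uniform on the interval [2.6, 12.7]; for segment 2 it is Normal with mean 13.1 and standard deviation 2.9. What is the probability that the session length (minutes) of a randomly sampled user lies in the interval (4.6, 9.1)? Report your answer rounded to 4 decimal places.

Conditional on each segment, P(4.6 < X < 9.1): 1: 0.445545; 2: 0.0822104.
By total probability, P(4.6 < X < 9.1) = 0.27·0.445545 + 0.73·0.0822104 = 0.180311.

0.1803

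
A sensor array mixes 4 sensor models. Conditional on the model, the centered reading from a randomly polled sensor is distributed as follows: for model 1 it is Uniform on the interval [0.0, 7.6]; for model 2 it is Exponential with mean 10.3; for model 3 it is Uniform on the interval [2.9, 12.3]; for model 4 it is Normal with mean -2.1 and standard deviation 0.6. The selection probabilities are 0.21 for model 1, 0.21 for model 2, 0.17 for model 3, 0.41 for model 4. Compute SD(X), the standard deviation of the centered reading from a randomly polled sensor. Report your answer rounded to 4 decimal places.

Per component, 1: μ=3.8, E[X²]=19.2533; 2: μ=10.3, E[X²]=212.18; 3: μ=7.6, E[X²]=65.1233; 4: μ=-2.1, E[X²]=4.77.
E[X] = 0.21·3.8 + 0.21·10.3 + 0.17·7.6 + 0.41·-2.1 = 3.392.
E[X²] = 0.21·19.2533 + 0.21·212.18 + 0.17·65.1233 + 0.41·4.77 = 61.6277.
Var(X) = E[X²] − (E[X])² = 61.6277 − 11.5057 = 50.122.
SD(X) = √50.122 = 7.07969.

7.0797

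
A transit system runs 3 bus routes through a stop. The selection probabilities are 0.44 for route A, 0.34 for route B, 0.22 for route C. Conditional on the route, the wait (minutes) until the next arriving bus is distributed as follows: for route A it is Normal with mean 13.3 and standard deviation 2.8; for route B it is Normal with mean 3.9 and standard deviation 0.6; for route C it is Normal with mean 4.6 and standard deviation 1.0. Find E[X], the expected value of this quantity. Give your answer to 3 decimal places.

8.190

Component means — A: 13.3; B: 3.9; C: 4.6.
E[X] = 0.44·13.3 + 0.34·3.9 + 0.22·4.6 = 8.19.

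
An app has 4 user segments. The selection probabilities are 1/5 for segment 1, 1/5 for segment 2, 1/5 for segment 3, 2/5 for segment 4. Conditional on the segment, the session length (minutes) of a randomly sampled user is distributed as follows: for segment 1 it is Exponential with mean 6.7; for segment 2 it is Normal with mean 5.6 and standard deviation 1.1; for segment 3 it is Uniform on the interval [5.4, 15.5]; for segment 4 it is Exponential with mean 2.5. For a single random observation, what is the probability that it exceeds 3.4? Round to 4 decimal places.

0.6185

Conditional on each segment, P(X > 3.4): 1: 0.602021; 2: 0.97725; 3: 1; 4: 0.256661.
By total probability, P(X > 3.4) = 0.2·0.602021 + 0.2·0.97725 + 0.2·1 + 0.4·0.256661 = 0.618519.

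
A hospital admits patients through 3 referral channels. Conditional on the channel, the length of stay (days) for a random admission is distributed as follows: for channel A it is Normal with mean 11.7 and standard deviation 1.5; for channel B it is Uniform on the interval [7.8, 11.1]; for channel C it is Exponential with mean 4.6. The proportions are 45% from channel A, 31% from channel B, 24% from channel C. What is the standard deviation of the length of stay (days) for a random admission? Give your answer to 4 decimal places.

3.7779

Per component, A: μ=11.7, E[X²]=139.14; B: μ=9.45, E[X²]=90.21; C: μ=4.6, E[X²]=42.32.
E[X] = 0.45·11.7 + 0.31·9.45 + 0.24·4.6 = 9.2985.
E[X²] = 0.45·139.14 + 0.31·90.21 + 0.24·42.32 = 100.735.
Var(X) = E[X²] − (E[X])² = 100.735 − 86.4621 = 14.2728.
SD(X) = √14.2728 = 3.77794.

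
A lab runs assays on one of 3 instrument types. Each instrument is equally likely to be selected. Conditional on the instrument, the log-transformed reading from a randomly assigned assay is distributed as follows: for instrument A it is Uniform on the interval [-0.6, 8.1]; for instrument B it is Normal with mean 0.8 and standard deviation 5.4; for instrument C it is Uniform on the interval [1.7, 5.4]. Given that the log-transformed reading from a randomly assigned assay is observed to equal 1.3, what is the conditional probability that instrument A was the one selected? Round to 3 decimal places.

Likelihoods f(1.3 | ·): A: 0.114943; B: 0.0735622; C: 0.
Posterior ∝ prior × likelihood. Numerator for A: 0.333333·0.114943 = 0.0383142.
Normalizing constant: 0.333333·0.114943 + 0.333333·0.0735622 + 0.333333·0 = 0.0628349.
P(A | observation) = 0.0383142 / 0.0628349 = 0.609759.

0.610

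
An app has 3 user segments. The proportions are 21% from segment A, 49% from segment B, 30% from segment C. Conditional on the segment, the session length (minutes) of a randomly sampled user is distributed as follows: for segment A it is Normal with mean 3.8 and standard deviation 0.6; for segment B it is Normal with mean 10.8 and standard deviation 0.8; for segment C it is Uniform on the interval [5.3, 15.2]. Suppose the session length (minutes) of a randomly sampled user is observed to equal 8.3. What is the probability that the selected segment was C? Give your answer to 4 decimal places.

0.9424

Likelihoods f(8.3 | ·): A: 4.0572e-13; B: 0.00377782; C: 0.10101.
Posterior ∝ prior × likelihood. Numerator for C: 0.3·0.10101 = 0.030303.
Normalizing constant: 0.21·4.0572e-13 + 0.49·0.00377782 + 0.3·0.10101 = 0.0321542.
P(C | observation) = 0.030303 / 0.0321542 = 0.942429.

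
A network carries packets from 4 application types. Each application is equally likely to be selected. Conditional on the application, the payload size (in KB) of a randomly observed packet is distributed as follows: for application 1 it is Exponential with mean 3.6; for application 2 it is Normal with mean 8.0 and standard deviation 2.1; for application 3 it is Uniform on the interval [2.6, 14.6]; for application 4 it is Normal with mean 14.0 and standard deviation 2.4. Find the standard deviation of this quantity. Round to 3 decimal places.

4.734

Per component, 1: μ=3.6, E[X²]=25.92; 2: μ=8, E[X²]=68.41; 3: μ=8.6, E[X²]=85.96; 4: μ=14, E[X²]=201.76.
E[X] = 0.25·3.6 + 0.25·8 + 0.25·8.6 + 0.25·14 = 8.55.
E[X²] = 0.25·25.92 + 0.25·68.41 + 0.25·85.96 + 0.25·201.76 = 95.5125.
Var(X) = E[X²] − (E[X])² = 95.5125 − 73.1025 = 22.41.
SD(X) = √22.41 = 4.73392.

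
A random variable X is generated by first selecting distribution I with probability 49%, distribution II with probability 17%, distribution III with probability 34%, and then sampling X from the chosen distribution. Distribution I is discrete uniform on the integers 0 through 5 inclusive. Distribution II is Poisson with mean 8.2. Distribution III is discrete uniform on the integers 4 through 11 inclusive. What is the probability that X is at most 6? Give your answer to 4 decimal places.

Conditional on each component, P(X ≤ 6): I: 1; II: 0.289562; III: 0.375.
By total probability, P(X ≤ 6) = 0.49·1 + 0.17·0.289562 + 0.34·0.375 = 0.666726.

0.6667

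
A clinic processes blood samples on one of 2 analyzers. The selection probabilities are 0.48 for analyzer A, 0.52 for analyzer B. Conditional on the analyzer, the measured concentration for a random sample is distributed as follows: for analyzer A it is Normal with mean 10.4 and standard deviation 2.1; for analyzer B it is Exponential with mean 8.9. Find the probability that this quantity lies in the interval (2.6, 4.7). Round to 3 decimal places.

0.083

Conditional on each analyzer, P(2.6 < X < 4.7): A: 0.00321905; B: 0.156938.
By total probability, P(2.6 < X < 4.7) = 0.48·0.00321905 + 0.52·0.156938 = 0.0831527.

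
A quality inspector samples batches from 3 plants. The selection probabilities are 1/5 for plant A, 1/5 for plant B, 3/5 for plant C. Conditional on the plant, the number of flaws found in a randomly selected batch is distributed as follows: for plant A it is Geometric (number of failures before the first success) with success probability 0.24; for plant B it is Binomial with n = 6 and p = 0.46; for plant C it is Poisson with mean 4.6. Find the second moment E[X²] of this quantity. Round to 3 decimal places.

21.922

For each component E[X²] = Var + (mean)², giving A: 23.2222; B: 9.108; C: 25.76.
Overall E[X²] = 0.2·23.2222 + 0.2·9.108 + 0.6·25.76 = 21.922.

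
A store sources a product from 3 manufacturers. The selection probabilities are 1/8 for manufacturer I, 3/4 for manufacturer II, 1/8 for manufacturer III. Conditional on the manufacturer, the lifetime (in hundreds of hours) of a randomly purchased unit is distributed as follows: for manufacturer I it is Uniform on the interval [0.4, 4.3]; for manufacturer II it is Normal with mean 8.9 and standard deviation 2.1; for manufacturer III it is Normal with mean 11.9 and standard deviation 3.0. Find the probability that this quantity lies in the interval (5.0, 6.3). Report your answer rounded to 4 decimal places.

Conditional on each manufacturer, P(5.0 < X < 6.3): I: 0; II: 0.076195; III: 0.02025.
By total probability, P(5.0 < X < 6.3) = 0.125·0 + 0.75·0.076195 + 0.125·0.02025 = 0.0596775.

0.0597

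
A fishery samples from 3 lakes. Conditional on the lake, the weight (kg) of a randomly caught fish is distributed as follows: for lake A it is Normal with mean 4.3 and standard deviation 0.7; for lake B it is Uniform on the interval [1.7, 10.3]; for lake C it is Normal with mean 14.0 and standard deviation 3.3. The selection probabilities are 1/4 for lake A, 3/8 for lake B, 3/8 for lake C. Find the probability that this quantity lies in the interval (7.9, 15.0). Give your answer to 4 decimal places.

0.3247

Conditional on each lake, P(7.9 < X < 15.0): A: 1.35296e-07; B: 0.27907; C: 0.5868.
By total probability, P(7.9 < X < 15.0) = 0.25·1.35296e-07 + 0.375·0.27907 + 0.375·0.5868 = 0.324701.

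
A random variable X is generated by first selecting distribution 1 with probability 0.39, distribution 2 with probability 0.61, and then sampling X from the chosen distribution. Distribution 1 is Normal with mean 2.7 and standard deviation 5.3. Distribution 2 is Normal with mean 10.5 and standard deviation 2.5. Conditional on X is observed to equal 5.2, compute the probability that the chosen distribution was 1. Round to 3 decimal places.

Likelihoods f(5.2 | ·): 1: 0.0673471; 2: 0.0168664.
Posterior ∝ prior × likelihood. Numerator for 1: 0.39·0.0673471 = 0.0262654.
Normalizing constant: 0.39·0.0673471 + 0.61·0.0168664 = 0.0365539.
P(1 | observation) = 0.0262654 / 0.0365539 = 0.718538.

0.719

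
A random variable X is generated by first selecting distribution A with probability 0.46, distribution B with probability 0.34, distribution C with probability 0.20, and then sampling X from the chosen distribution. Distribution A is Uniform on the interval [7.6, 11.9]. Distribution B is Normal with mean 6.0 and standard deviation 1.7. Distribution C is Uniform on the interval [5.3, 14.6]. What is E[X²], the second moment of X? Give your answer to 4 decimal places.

For each component E[X²] = Var + (mean)², giving A: 96.6033; B: 38.89; C: 106.21.
Overall E[X²] = 0.46·96.6033 + 0.34·38.89 + 0.2·106.21 = 78.9021.

78.9021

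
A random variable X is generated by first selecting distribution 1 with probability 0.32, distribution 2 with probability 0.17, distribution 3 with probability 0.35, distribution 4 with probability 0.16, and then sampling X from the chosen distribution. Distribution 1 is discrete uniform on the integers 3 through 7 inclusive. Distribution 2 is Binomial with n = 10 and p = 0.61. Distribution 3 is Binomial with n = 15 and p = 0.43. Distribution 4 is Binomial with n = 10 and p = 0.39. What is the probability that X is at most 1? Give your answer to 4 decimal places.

0.0096

Conditional on each component, P(X ≤ 1): 1: 0; 2: 0.00135465; 3: 0.00268278; 4: 0.0527406.
By total probability, P(X ≤ 1) = 0.32·0 + 0.17·0.00135465 + 0.35·0.00268278 + 0.16·0.0527406 = 0.00960776.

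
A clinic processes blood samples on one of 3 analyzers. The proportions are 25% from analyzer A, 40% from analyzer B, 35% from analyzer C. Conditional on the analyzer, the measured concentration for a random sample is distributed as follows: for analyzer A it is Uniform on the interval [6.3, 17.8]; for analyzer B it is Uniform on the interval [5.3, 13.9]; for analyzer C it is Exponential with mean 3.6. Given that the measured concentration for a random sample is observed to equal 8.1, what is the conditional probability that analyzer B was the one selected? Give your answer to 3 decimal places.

Likelihoods f(8.1 | ·): A: 0.0869565; B: 0.116279; C: 0.0292776.
Posterior ∝ prior × likelihood. Numerator for B: 0.4·0.116279 = 0.0465116.
Normalizing constant: 0.25·0.0869565 + 0.4·0.116279 + 0.35·0.0292776 = 0.0784979.
P(B | observation) = 0.0465116 / 0.0784979 = 0.592521.

0.593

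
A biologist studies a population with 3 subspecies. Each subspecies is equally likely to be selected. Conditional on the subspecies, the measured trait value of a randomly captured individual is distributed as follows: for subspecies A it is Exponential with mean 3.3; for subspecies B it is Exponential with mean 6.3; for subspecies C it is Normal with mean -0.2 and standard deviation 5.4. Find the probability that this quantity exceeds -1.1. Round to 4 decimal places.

0.8554

Conditional on each subspecies, P(X > -1.1): A: 1; B: 1; C: 0.566184.
By total probability, P(X > -1.1) = 0.333333·1 + 0.333333·1 + 0.333333·0.566184 = 0.855395.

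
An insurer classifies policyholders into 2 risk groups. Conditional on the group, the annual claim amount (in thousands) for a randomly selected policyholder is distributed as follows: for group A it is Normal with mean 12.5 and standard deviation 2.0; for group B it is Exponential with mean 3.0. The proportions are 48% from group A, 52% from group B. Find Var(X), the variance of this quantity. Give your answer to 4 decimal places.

Per component, A: μ=12.5, E[X²]=160.25; B: μ=3, E[X²]=18.
E[X] = 0.48·12.5 + 0.52·3 = 7.56.
E[X²] = 0.48·160.25 + 0.52·18 = 86.28.
Var(X) = E[X²] − (E[X])² = 86.28 − 57.1536 = 29.1264.

29.1264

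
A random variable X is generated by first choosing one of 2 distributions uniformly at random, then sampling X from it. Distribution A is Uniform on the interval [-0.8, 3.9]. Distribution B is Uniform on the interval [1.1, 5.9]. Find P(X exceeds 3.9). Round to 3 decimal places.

Conditional on each component, P(X > 3.9): A: 0; B: 0.416667.
By total probability, P(X > 3.9) = 0.5·0 + 0.5·0.416667 = 0.208333.

0.208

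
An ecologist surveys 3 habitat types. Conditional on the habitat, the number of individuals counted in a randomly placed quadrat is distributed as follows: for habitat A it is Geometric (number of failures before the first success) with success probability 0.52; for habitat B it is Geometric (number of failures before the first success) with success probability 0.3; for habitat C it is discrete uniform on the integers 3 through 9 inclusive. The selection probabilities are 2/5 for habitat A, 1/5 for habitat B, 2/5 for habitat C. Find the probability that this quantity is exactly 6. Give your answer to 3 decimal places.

Conditional on each habitat, P(X = 6): A: 0.00635991; B: 0.0352947; C: 0.142857.
By total probability, P(X = 6) = 0.4·0.00635991 + 0.2·0.0352947 + 0.4·0.142857 = 0.0667458.

0.067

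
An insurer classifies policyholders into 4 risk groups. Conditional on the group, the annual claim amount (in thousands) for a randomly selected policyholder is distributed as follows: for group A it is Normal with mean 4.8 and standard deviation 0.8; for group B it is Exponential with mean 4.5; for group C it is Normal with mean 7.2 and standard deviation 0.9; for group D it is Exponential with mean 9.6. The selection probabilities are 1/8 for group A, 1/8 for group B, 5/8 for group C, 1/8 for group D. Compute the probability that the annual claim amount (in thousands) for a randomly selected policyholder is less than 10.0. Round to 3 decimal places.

Conditional on each group, P(X < 10.0): A: 1; B: 0.891632; C: 0.999068; D: 0.647134.
By total probability, P(X < 10.0) = 0.125·1 + 0.125·0.891632 + 0.625·0.999068 + 0.125·0.647134 = 0.941763.

0.942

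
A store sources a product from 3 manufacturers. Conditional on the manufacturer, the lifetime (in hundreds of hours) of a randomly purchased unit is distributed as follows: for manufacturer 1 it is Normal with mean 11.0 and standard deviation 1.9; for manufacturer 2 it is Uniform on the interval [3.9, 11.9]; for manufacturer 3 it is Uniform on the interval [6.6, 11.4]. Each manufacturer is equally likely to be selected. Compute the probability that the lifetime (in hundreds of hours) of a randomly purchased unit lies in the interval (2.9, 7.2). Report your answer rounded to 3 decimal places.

0.187

Conditional on each manufacturer, P(2.9 < X < 7.2): 1: 0.0227401; 2: 0.4125; 3: 0.125.
By total probability, P(2.9 < X < 7.2) = 0.333333·0.0227401 + 0.333333·0.4125 + 0.333333·0.125 = 0.186747.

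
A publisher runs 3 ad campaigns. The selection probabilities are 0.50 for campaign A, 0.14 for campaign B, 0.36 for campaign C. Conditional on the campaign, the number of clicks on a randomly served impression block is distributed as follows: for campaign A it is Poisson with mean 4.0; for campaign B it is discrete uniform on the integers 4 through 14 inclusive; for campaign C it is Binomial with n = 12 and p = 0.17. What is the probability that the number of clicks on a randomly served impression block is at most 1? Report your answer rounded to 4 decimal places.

0.1788

Conditional on each campaign, P(X ≤ 1): A: 0.0915782; B: 0; C: 0.369608.
By total probability, P(X ≤ 1) = 0.5·0.0915782 + 0.14·0 + 0.36·0.369608 = 0.178848.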